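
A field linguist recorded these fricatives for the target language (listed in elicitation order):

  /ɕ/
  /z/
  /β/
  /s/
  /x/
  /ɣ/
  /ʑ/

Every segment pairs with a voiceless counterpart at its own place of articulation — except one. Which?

/β/

Alveolar: /s/ ~ /z/
Alveolo-palatal: /ɕ/ ~ /ʑ/
Velar: /x/ ~ /ɣ/
Bilabial: only /β/ (voiced); no voiceless partner.
So /β/ is the unpaired segment.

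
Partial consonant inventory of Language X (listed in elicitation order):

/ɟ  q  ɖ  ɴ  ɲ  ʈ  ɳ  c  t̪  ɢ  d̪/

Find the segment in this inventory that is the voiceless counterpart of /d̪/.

/d̪/ is a voiced dental stop.
The voiceless counterpart is a voiceless dental stop — in this inventory, /t̪/.

/t̪/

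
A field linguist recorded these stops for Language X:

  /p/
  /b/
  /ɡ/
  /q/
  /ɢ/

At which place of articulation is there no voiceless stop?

place of articulation  voiceless  voiced  
bilabial          p         b       
velar             —         ɡ       
uvular            q         ɢ       
Every place of articulation has a voiceless member except velar, where /k/ would be expected.

velar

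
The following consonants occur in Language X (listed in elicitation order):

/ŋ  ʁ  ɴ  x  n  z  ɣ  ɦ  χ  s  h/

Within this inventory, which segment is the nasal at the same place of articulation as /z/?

/n/

/z/ is a voiced alveolar fricative.
The nasal at the same place is an alveolar nasal — in this inventory, /n/.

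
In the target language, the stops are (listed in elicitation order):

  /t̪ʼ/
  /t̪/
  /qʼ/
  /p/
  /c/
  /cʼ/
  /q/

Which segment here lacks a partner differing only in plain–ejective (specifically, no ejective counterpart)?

/p/

Dental: /t̪/ ~ /t̪ʼ/
Palatal: /c/ ~ /cʼ/
Uvular: /q/ ~ /qʼ/
Bilabial: only /p/ (plain); no ejective partner.
So /p/ is the unpaired segment.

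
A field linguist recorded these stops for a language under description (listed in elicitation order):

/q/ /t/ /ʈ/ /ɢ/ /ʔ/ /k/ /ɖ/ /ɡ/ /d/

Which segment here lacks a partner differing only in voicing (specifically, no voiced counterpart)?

/ʔ/

Alveolar: /t/ ~ /d/
Retroflex: /ʈ/ ~ /ɖ/
Velar: /k/ ~ /ɡ/
Uvular: /q/ ~ /ɢ/
Glottal: only /ʔ/ (voiceless); no voiced partner.
So /ʔ/ is the unpaired segment.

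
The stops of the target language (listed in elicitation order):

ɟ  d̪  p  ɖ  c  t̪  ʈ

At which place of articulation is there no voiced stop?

bilabial

place of articulation  voiceless  voiced  
bilabial          p         —       
dental            t̪        d̪      
retroflex         ʈ         ɖ       
palatal           c         ɟ       
Every place of articulation has a voiced member except bilabial, where /b/ would be expected.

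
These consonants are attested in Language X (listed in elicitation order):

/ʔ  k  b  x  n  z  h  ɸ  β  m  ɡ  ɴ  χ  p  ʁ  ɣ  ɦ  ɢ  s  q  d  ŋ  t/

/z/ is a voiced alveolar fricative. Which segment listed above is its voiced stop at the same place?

/d/

The voiced stop at the same place is a voiced alveolar stop — in this inventory, /d/.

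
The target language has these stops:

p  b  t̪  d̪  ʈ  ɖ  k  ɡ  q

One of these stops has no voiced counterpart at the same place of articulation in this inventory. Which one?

Bilabial: /p/ ~ /b/
Dental: /t̪/ ~ /d̪/
Retroflex: /ʈ/ ~ /ɖ/
Velar: /k/ ~ /ɡ/
Uvular: only /q/ (voiceless); no voiced partner.
So /q/ is the unpaired segment.

/q/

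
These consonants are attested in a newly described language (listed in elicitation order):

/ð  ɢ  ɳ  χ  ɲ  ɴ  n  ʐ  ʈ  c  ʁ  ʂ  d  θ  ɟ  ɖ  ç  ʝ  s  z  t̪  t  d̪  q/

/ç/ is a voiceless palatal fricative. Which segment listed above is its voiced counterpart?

/ʝ/

The voiced counterpart is a voiced palatal fricative — in this inventory, /ʝ/.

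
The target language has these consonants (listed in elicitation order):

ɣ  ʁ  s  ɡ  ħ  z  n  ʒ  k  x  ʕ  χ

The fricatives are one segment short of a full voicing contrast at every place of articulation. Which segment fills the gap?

/ʃ/

place of articulation  voiceless  voiced  
alveolar          s         z       
postalveolar      —         ʒ       
velar             x         ɣ       
uvular            χ         ʁ       
pharyngeal        ħ         ʕ       
The postalveolar row has no voiceless member, so the gap is the voiceless postalveolar fricative /ʃ/.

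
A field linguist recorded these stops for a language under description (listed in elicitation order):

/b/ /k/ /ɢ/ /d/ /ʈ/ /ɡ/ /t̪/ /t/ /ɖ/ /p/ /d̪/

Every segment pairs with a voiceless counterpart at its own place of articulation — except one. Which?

/ɢ/

Bilabial: /p/ ~ /b/
Dental: /t̪/ ~ /d̪/
Alveolar: /t/ ~ /d/
Retroflex: /ʈ/ ~ /ɖ/
Velar: /k/ ~ /ɡ/
Uvular: only /ɢ/ (voiced); no voiceless partner.
So /ɢ/ is the unpaired segment.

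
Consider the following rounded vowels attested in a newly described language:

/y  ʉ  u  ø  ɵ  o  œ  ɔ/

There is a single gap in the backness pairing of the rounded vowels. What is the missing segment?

/ɞ/

height            front     central   back    
high              y         ʉ         u       
high-mid          ø         ɵ         o       
low-mid           œ         —         ɔ       
The low-mid row has no central member, so the gap is the low-mid central rounded vowel /ɞ/.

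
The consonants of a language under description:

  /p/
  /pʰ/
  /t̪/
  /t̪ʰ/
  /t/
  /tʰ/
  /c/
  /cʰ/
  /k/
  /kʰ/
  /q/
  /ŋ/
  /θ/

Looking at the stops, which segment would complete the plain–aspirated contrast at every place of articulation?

/qʰ/

Plain: /p/ (bilabial), /t̪/ (dental), /t/ (alveolar), /c/ (palatal), /k/ (velar), /q/ (uvular).
Aspirated: /pʰ/ (bilabial), /t̪ʰ/ (dental), /tʰ/ (alveolar), /cʰ/ (palatal), /kʰ/ (velar).
The uvular row has no aspirated member, so the gap is the aspirated uvular stop /qʰ/.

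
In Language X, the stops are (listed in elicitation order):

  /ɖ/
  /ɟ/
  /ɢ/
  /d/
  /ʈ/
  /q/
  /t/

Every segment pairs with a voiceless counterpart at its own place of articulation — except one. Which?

/ɟ/

Alveolar: /t/ ~ /d/
Retroflex: /ʈ/ ~ /ɖ/
Uvular: /q/ ~ /ɢ/
Palatal: only /ɟ/ (voiced); no voiceless partner.
So /ɟ/ is the unpaired segment.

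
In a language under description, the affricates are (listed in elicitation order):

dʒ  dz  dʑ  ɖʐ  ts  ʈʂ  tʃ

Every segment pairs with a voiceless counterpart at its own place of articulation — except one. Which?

/dʑ/

Alveolar: /ts/ ~ /dz/
Postalveolar: /tʃ/ ~ /dʒ/
Retroflex: /ʈʂ/ ~ /ɖʐ/
Alveolo-palatal: only /dʑ/ (voiced); no voiceless partner.
So /dʑ/ is the unpaired segment.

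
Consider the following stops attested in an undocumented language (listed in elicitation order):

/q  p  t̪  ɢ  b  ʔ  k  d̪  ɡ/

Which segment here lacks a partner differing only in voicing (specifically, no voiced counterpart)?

Bilabial: /p/ ~ /b/
Dental: /t̪/ ~ /d̪/
Velar: /k/ ~ /ɡ/
Uvular: /q/ ~ /ɢ/
Glottal: only /ʔ/ (voiceless); no voiced partner.
So /ʔ/ is the unpaired segment.

/ʔ/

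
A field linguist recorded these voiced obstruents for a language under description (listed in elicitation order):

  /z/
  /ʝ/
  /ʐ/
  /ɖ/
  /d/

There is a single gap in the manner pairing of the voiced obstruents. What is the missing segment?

/ɟ/

alveolar: stop /d/, fricative /z/.
retroflex: stop /ɖ/, fricative /ʐ/.
palatal: stop —, fricative /ʝ/.
The palatal row has no stop member, so the gap is the palatal stop /ɟ/.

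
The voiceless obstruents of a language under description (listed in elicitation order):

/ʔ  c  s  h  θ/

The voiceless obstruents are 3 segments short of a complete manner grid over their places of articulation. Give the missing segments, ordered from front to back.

place of articulation  stop      fricative
dental            —         θ       
alveolar          —         s       
palatal           c         —       
glottal           ʔ         h       
Gaps, from front to back: dental lacks stop (/t̪/); alveolar lacks stop (/t/); palatal lacks fricative (/ç/).

/t̪/, /t/, /ç/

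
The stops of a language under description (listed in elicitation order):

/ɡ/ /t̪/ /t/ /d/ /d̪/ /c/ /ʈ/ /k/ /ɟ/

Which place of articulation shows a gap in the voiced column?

dental: voiceless /t̪/, voiced /d̪/.
alveolar: voiceless /t/, voiced /d/.
retroflex: voiceless /ʈ/, voiced —.
palatal: voiceless /c/, voiced /ɟ/.
velar: voiceless /k/, voiced /ɡ/.
Every place of articulation has a voiced member except retroflex, where /ɖ/ would be expected.

retroflex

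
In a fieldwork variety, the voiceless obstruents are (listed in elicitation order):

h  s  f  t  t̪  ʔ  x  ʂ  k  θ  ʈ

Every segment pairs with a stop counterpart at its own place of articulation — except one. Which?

Dental: /t̪/ ~ /θ/
Alveolar: /t/ ~ /s/
Retroflex: /ʈ/ ~ /ʂ/
Velar: /k/ ~ /x/
Glottal: /ʔ/ ~ /h/
Labiodental: only /f/ (fricative); no stop partner.
So /f/ is the unpaired segment.

/f/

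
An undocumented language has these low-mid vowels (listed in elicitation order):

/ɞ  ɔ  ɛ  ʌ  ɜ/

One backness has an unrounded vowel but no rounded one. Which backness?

backness          unrounded  rounded 
front             ɛ         —       
central           ɜ         ɞ       
back              ʌ         ɔ       
Every backness has a rounded member except front, where /œ/ would be expected.

front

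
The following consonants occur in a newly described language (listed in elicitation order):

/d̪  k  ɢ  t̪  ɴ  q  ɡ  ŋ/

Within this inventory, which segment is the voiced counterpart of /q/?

/ɢ/

/q/ is a voiceless uvular stop.
The voiced counterpart is a voiced uvular stop — in this inventory, /ɢ/.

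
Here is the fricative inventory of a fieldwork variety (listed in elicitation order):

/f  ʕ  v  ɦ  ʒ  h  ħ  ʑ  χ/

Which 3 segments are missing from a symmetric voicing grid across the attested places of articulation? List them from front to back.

/ʃ/, /ɕ/, /ʁ/

labiodental: voiceless /f/, voiced /v/.
postalveolar: voiceless —, voiced /ʒ/.
alveolo-palatal: voiceless —, voiced /ʑ/.
uvular: voiceless /χ/, voiced —.
pharyngeal: voiceless /ħ/, voiced /ʕ/.
glottal: voiceless /h/, voiced /ɦ/.
Gaps, from front to back: postalveolar lacks voiceless (/ʃ/); alveolo-palatal lacks voiceless (/ɕ/); uvular lacks voiced (/ʁ/).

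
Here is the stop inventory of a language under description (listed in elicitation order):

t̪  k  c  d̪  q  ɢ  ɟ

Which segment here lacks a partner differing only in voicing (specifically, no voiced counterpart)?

Dental: /t̪/ ~ /d̪/
Palatal: /c/ ~ /ɟ/
Uvular: /q/ ~ /ɢ/
Velar: only /k/ (voiceless); no voiced partner.
So /k/ is the unpaired segment.

/k/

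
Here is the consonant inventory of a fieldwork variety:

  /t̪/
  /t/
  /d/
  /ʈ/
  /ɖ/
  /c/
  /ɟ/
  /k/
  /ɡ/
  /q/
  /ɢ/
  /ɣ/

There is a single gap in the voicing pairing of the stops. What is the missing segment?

dental: voiceless /t̪/, voiced —.
alveolar: voiceless /t/, voiced /d/.
retroflex: voiceless /ʈ/, voiced /ɖ/.
palatal: voiceless /c/, voiced /ɟ/.
velar: voiceless /k/, voiced /ɡ/.
uvular: voiceless /q/, voiced /ɢ/.
The dental row has no voiced member, so the gap is the voiced dental stop /d̪/.

/d̪/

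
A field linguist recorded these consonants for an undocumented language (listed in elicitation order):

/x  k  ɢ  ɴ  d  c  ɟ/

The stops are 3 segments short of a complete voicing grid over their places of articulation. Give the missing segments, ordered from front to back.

/t/, /ɡ/, /q/

place of articulation  voiceless  voiced  
alveolar          —         d       
palatal           c         ɟ       
velar             k         —       
uvular            —         ɢ       
Gaps, from front to back: alveolar lacks voiceless (/t/); velar lacks voiced (/ɡ/); uvular lacks voiceless (/q/).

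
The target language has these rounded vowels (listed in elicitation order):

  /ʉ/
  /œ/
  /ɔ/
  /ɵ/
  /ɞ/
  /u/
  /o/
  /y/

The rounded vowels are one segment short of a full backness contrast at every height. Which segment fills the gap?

/ø/

Front: /y/ (high), /œ/ (low-mid).
Central: /ʉ/ (high), /ɵ/ (high-mid), /ɞ/ (low-mid).
Back: /u/ (high), /o/ (high-mid), /ɔ/ (low-mid).
The high-mid row has no front member, so the gap is the high-mid front rounded vowel /ø/.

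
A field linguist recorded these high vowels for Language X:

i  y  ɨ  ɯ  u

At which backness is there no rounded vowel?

Unrounded: /i/ (front), /ɨ/ (central), /ɯ/ (back).
Rounded: /y/ (front), /u/ (back).
Every backness has a rounded member except central, where /ʉ/ would be expected.

central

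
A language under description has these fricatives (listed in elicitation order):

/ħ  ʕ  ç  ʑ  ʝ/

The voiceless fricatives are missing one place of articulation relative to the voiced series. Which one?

place of articulation  voiceless  voiced  
alveolo-palatal   —         ʑ       
palatal           ç         ʝ       
pharyngeal        ħ         ʕ       
Every place of articulation has a voiceless member except alveolo-palatal, where /ɕ/ would be expected.

alveolo-palatal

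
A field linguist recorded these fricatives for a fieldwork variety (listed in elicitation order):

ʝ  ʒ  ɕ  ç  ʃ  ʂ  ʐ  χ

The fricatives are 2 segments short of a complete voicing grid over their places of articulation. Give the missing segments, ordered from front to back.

postalveolar: voiceless /ʃ/, voiced /ʒ/.
retroflex: voiceless /ʂ/, voiced /ʐ/.
alveolo-palatal: voiceless /ɕ/, voiced —.
palatal: voiceless /ç/, voiced /ʝ/.
uvular: voiceless /χ/, voiced —.
Gaps, from front to back: alveolo-palatal lacks voiced (/ʑ/); uvular lacks voiced (/ʁ/).

/ʑ/, /ʁ/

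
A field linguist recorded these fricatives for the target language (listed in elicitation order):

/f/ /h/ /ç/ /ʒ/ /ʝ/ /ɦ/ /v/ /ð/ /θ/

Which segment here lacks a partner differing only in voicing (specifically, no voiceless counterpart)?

Labiodental: /f/ ~ /v/
Dental: /θ/ ~ /ð/
Palatal: /ç/ ~ /ʝ/
Glottal: /h/ ~ /ɦ/
Postalveolar: only /ʒ/ (voiced); no voiceless partner.
So /ʒ/ is the unpaired segment.

/ʒ/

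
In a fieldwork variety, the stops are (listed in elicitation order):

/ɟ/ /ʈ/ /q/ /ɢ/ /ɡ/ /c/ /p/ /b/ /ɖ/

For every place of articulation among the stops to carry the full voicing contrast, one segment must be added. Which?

/k/

Voiceless: /p/ (bilabial), /ʈ/ (retroflex), /c/ (palatal), /q/ (uvular).
Voiced: /b/ (bilabial), /ɖ/ (retroflex), /ɟ/ (palatal), /ɡ/ (velar), /ɢ/ (uvular).
The velar row has no voiceless member, so the gap is the voiceless velar stop /k/.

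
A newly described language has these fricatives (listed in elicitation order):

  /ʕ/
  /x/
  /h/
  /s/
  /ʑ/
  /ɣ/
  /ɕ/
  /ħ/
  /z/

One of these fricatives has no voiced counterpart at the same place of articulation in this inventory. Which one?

Alveolar: /s/ ~ /z/
Alveolo-palatal: /ɕ/ ~ /ʑ/
Velar: /x/ ~ /ɣ/
Pharyngeal: /ħ/ ~ /ʕ/
Glottal: only /h/ (voiceless); no voiced partner.
So /h/ is the unpaired segment.

/h/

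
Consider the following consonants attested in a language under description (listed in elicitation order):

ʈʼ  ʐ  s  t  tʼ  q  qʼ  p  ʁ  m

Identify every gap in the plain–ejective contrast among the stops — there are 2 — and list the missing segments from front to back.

/pʼ/, /ʈ/

place of articulation  plain     ejective
bilabial          p         —       
alveolar          t         tʼ      
retroflex         —         ʈʼ      
uvular            q         qʼ      
Gaps, from front to back: bilabial lacks ejective (/pʼ/); retroflex lacks plain (/ʈ/).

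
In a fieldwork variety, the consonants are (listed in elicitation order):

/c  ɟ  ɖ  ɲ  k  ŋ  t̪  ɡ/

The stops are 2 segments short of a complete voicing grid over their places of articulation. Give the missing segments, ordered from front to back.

Voiceless: /t̪/ (dental), /c/ (palatal), /k/ (velar).
Voiced: /ɖ/ (retroflex), /ɟ/ (palatal), /ɡ/ (velar).
Gaps, from front to back: dental lacks voiced (/d̪/); retroflex lacks voiceless (/ʈ/).

/d̪/, /ʈ/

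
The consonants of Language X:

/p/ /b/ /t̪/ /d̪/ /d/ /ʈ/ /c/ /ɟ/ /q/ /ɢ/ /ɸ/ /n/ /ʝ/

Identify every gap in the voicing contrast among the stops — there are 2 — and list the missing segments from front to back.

/t/, /ɖ/

bilabial: voiceless /p/, voiced /b/.
dental: voiceless /t̪/, voiced /d̪/.
alveolar: voiceless —, voiced /d/.
retroflex: voiceless /ʈ/, voiced —.
palatal: voiceless /c/, voiced /ɟ/.
uvular: voiceless /q/, voiced /ɢ/.
Gaps, from front to back: alveolar lacks voiceless (/t/); retroflex lacks voiced (/ɖ/).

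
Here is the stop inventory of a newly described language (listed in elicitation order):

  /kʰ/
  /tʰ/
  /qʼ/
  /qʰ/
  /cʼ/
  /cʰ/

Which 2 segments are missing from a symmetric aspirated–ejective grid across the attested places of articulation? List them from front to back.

/tʼ/, /kʼ/

Aspirated: /tʰ/ (alveolar), /cʰ/ (palatal), /kʰ/ (velar), /qʰ/ (uvular).
Ejective: /cʼ/ (palatal), /qʼ/ (uvular).
Gaps, from front to back: alveolar lacks ejective (/tʼ/); velar lacks ejective (/kʼ/).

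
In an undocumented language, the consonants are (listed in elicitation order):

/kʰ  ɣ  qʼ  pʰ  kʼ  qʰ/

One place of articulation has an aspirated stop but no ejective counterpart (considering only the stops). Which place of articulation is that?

bilabial

place of articulation  aspirated  ejective
bilabial          pʰ        —       
velar             kʰ        kʼ      
uvular            qʰ        qʼ      
Every place of articulation has an ejective member except bilabial, where /pʼ/ would be expected.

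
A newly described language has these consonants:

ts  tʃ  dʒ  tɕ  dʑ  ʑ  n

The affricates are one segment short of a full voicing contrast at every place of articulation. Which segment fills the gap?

/dz/

Voiceless: /ts/ (alveolar), /tʃ/ (postalveolar), /tɕ/ (alveolo-palatal).
Voiced: /dʒ/ (postalveolar), /dʑ/ (alveolo-palatal).
The alveolar row has no voiced member, so the gap is the voiced alveolar affricate /dz/.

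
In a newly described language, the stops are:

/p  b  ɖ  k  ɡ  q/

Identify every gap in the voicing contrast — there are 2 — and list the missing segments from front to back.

bilabial: voiceless /p/, voiced /b/.
retroflex: voiceless —, voiced /ɖ/.
velar: voiceless /k/, voiced /ɡ/.
uvular: voiceless /q/, voiced —.
Gaps, from front to back: retroflex lacks voiceless (/ʈ/); uvular lacks voiced (/ɢ/).

/ʈ/, /ɢ/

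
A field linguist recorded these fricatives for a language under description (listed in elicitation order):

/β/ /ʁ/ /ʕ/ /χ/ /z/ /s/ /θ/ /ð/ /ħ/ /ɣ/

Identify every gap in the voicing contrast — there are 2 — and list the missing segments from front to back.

bilabial: voiceless —, voiced /β/.
dental: voiceless /θ/, voiced /ð/.
alveolar: voiceless /s/, voiced /z/.
velar: voiceless —, voiced /ɣ/.
uvular: voiceless /χ/, voiced /ʁ/.
pharyngeal: voiceless /ħ/, voiced /ʕ/.
Gaps, from front to back: bilabial lacks voiceless (/ɸ/); velar lacks voiceless (/x/).

/ɸ/, /x/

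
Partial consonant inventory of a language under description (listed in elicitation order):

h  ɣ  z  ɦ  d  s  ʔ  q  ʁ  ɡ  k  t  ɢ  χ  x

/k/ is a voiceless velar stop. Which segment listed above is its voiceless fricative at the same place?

The voiceless fricative at the same place is a voiceless velar fricative — in this inventory, /x/.

/x/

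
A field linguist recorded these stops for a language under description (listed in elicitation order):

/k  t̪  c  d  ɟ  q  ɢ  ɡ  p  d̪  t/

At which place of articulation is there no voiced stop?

place of articulation  voiceless  voiced  
bilabial          p         —       
dental            t̪        d̪      
alveolar          t         d       
palatal           c         ɟ       
velar             k         ɡ       
uvular            q         ɢ       
Every place of articulation has a voiced member except bilabial, where /b/ would be expected.

bilabial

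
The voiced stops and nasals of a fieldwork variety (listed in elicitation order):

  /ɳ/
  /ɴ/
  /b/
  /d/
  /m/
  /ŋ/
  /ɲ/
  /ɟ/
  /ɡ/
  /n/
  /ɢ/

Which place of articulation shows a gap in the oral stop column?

bilabial: oral stop /b/, nasal /m/.
alveolar: oral stop /d/, nasal /n/.
retroflex: oral stop —, nasal /ɳ/.
palatal: oral stop /ɟ/, nasal /ɲ/.
velar: oral stop /ɡ/, nasal /ŋ/.
uvular: oral stop /ɢ/, nasal /ɴ/.
Every place of articulation has an oral stop member except retroflex, where /ɖ/ would be expected.

retroflex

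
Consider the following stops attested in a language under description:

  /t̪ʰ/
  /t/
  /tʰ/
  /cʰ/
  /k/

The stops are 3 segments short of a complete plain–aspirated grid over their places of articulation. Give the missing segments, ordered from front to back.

dental: plain —, aspirated /t̪ʰ/.
alveolar: plain /t/, aspirated /tʰ/.
palatal: plain —, aspirated /cʰ/.
velar: plain /k/, aspirated —.
Gaps, from front to back: dental lacks plain (/t̪/); palatal lacks plain (/c/); velar lacks aspirated (/kʰ/).

/t̪/, /c/, /kʰ/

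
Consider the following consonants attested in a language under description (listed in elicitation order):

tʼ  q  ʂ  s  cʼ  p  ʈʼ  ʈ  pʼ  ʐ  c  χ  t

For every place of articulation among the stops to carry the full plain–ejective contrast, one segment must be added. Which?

/qʼ/

bilabial: plain /p/, ejective /pʼ/.
alveolar: plain /t/, ejective /tʼ/.
retroflex: plain /ʈ/, ejective /ʈʼ/.
palatal: plain /c/, ejective /cʼ/.
uvular: plain /q/, ejective —.
The uvular row has no ejective member, so the gap is the ejective uvular stop /qʼ/.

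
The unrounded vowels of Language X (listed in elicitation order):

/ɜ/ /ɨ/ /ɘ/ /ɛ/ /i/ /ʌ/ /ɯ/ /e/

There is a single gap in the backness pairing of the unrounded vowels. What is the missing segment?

height            front     central   back    
high              i         ɨ         ɯ       
high-mid          e         ɘ         —       
low-mid           ɛ         ɜ         ʌ       
The high-mid row has no back member, so the gap is the high-mid back unrounded vowel /ɤ/.

/ɤ/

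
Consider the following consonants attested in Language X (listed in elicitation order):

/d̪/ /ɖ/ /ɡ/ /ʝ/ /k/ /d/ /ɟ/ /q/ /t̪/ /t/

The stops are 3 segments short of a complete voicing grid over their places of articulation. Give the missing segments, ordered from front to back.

dental: voiceless /t̪/, voiced /d̪/.
alveolar: voiceless /t/, voiced /d/.
retroflex: voiceless —, voiced /ɖ/.
palatal: voiceless —, voiced /ɟ/.
velar: voiceless /k/, voiced /ɡ/.
uvular: voiceless /q/, voiced —.
Gaps, from front to back: retroflex lacks voiceless (/ʈ/); palatal lacks voiceless (/c/); uvular lacks voiced (/ɢ/).

/ʈ/, /c/, /ɢ/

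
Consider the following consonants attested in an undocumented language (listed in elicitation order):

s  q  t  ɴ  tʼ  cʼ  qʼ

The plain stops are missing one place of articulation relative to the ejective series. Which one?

palatal

place of articulation  plain     ejective
alveolar          t         tʼ      
palatal           —         cʼ      
uvular            q         qʼ      
Every place of articulation has a plain member except palatal, where /c/ would be expected.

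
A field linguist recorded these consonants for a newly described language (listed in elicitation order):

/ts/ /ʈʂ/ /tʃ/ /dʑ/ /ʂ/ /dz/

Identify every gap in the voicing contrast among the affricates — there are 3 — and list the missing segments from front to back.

/dʒ/, /ɖʐ/, /tɕ/

alveolar: voiceless /ts/, voiced /dz/.
postalveolar: voiceless /tʃ/, voiced —.
retroflex: voiceless /ʈʂ/, voiced —.
alveolo-palatal: voiceless —, voiced /dʑ/.
Gaps, from front to back: postalveolar lacks voiced (/dʒ/); retroflex lacks voiced (/ɖʐ/); alveolo-palatal lacks voiceless (/tɕ/).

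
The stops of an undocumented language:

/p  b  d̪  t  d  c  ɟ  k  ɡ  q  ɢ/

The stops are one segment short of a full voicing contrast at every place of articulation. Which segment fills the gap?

/t̪/

Voiceless: /p/ (bilabial), /t/ (alveolar), /c/ (palatal), /k/ (velar), /q/ (uvular).
Voiced: /b/ (bilabial), /d̪/ (dental), /d/ (alveolar), /ɟ/ (palatal), /ɡ/ (velar), /ɢ/ (uvular).
The dental row has no voiceless member, so the gap is the voiceless dental stop /t̪/.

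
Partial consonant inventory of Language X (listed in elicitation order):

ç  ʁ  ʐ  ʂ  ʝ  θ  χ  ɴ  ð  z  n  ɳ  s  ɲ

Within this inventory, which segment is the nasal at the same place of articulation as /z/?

/n/

/z/ is a voiced alveolar fricative.
The nasal at the same place is an alveolar nasal — in this inventory, /n/.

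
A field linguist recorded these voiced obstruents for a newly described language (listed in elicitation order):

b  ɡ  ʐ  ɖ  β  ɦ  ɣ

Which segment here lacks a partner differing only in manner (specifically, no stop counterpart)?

/ɦ/

Bilabial: /b/ ~ /β/
Retroflex: /ɖ/ ~ /ʐ/
Velar: /ɡ/ ~ /ɣ/
Glottal: only /ɦ/ (fricative); no stop partner.
So /ɦ/ is the unpaired segment.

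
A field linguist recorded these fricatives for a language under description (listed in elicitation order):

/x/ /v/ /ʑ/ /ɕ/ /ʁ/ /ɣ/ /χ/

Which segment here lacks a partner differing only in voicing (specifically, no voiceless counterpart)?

Alveolo-palatal: /ɕ/ ~ /ʑ/
Velar: /x/ ~ /ɣ/
Uvular: /χ/ ~ /ʁ/
Labiodental: only /v/ (voiced); no voiceless partner.
So /v/ is the unpaired segment.

/v/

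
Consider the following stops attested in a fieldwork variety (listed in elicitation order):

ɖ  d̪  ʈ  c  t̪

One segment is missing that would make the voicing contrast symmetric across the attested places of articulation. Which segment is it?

place of articulation  voiceless  voiced  
dental            t̪        d̪      
retroflex         ʈ         ɖ       
palatal           c         —       
The palatal row has no voiced member, so the gap is the voiced palatal stop /ɟ/.

/ɟ/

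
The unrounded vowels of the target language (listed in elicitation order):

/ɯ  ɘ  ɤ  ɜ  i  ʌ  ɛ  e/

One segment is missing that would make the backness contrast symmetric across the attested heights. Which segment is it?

Front: /i/ (high), /e/ (high-mid), /ɛ/ (low-mid).
Central: /ɘ/ (high-mid), /ɜ/ (low-mid).
Back: /ɯ/ (high), /ɤ/ (high-mid), /ʌ/ (low-mid).
The high row has no central member, so the gap is the high central unrounded vowel /ɨ/.

/ɨ/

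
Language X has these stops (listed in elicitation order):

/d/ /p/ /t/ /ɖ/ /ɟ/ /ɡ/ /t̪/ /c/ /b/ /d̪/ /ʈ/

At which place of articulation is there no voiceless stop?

place of articulation  voiceless  voiced  
bilabial          p         b       
dental            t̪        d̪      
alveolar          t         d       
retroflex         ʈ         ɖ       
palatal           c         ɟ       
velar             —         ɡ       
Every place of articulation has a voiceless member except velar, where /k/ would be expected.

velar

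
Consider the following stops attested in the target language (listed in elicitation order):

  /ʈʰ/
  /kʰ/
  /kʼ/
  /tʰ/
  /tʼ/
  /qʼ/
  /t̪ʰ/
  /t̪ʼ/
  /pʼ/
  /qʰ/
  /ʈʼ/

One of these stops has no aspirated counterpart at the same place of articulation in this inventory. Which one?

/pʼ/

Dental: /t̪ʰ/ ~ /t̪ʼ/
Alveolar: /tʰ/ ~ /tʼ/
Retroflex: /ʈʰ/ ~ /ʈʼ/
Velar: /kʰ/ ~ /kʼ/
Uvular: /qʰ/ ~ /qʼ/
Bilabial: only /pʼ/ (ejective); no aspirated partner.
So /pʼ/ is the unpaired segment.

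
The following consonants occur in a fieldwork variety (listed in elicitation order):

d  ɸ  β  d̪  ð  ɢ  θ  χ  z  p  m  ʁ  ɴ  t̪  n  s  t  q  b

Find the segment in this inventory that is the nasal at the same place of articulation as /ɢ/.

/ɢ/ is a voiced uvular stop.
The nasal at the same place is an uvular nasal — in this inventory, /ɴ/.

/ɴ/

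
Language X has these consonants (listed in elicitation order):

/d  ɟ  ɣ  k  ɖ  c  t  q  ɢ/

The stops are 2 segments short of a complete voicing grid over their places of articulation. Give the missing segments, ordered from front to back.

/ʈ/, /ɡ/

alveolar: voiceless /t/, voiced /d/.
retroflex: voiceless —, voiced /ɖ/.
palatal: voiceless /c/, voiced /ɟ/.
velar: voiceless /k/, voiced —.
uvular: voiceless /q/, voiced /ɢ/.
Gaps, from front to back: retroflex lacks voiceless (/ʈ/); velar lacks voiced (/ɡ/).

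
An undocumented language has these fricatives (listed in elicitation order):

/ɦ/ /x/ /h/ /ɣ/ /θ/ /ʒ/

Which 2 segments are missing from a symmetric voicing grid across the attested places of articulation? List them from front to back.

place of articulation  voiceless  voiced  
dental            θ         —       
postalveolar      —         ʒ       
velar             x         ɣ       
glottal           h         ɦ       
Gaps, from front to back: dental lacks voiced (/ð/); postalveolar lacks voiceless (/ʃ/).

/ð/, /ʃ/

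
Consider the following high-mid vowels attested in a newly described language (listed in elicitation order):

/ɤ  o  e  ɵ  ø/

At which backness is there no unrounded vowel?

central

backness          unrounded  rounded 
front             e         ø       
central           —         ɵ       
back              ɤ         o       
Every backness has an unrounded member except central, where /ɘ/ would be expected.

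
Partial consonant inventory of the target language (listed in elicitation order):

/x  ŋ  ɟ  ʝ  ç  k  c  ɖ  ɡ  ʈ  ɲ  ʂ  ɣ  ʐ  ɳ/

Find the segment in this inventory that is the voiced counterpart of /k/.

/ɡ/

/k/ is a voiceless velar stop.
The voiced counterpart is a voiced velar stop — in this inventory, /ɡ/.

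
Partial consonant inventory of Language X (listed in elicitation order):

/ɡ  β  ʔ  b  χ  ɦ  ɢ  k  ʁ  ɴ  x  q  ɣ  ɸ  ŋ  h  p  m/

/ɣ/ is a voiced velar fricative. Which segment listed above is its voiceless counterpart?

/x/

The voiceless counterpart is a voiceless velar fricative — in this inventory, /x/.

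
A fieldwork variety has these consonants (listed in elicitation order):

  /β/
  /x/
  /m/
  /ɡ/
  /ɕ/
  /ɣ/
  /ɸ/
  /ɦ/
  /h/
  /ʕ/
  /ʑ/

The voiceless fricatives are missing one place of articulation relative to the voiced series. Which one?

pharyngeal

place of articulation  voiceless  voiced  
bilabial          ɸ         β       
alveolo-palatal   ɕ         ʑ       
velar             x         ɣ       
pharyngeal        —         ʕ       
glottal           h         ɦ       
Every place of articulation has a voiceless member except pharyngeal, where /ħ/ would be expected.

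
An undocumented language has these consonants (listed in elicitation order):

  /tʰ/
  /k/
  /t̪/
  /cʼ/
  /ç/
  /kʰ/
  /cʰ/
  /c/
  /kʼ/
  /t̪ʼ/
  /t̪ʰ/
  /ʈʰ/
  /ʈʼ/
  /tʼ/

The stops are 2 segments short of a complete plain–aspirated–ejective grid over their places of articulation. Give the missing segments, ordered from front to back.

place of articulation  plain     aspirated  ejective
dental            t̪        t̪ʰ       t̪ʼ     
alveolar          —         tʰ        tʼ      
retroflex         —         ʈʰ        ʈʼ      
palatal           c         cʰ        cʼ      
velar             k         kʰ        kʼ      
Gaps, from front to back: alveolar lacks plain (/t/); retroflex lacks plain (/ʈ/).

/t/, /ʈ/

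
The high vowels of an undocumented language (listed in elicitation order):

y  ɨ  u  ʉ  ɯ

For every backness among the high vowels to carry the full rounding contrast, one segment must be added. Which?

backness          unrounded  rounded 
front             —         y       
central           ɨ         ʉ       
back              ɯ         u       
The front row has no unrounded member, so the gap is the front unrounded vowel /i/.

/i/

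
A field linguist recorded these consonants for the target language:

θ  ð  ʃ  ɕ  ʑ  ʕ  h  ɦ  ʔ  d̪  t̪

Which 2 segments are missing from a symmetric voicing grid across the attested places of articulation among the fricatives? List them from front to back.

dental: voiceless /θ/, voiced /ð/.
postalveolar: voiceless /ʃ/, voiced —.
alveolo-palatal: voiceless /ɕ/, voiced /ʑ/.
pharyngeal: voiceless —, voiced /ʕ/.
glottal: voiceless /h/, voiced /ɦ/.
Gaps, from front to back: postalveolar lacks voiced (/ʒ/); pharyngeal lacks voiceless (/ħ/).

/ʒ/, /ħ/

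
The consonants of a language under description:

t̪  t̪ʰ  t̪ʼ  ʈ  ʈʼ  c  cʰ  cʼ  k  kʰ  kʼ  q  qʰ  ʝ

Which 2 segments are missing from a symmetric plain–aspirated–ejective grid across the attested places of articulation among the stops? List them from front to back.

dental: plain /t̪/, aspirated /t̪ʰ/, ejective /t̪ʼ/.
retroflex: plain /ʈ/, aspirated —, ejective /ʈʼ/.
palatal: plain /c/, aspirated /cʰ/, ejective /cʼ/.
velar: plain /k/, aspirated /kʰ/, ejective /kʼ/.
uvular: plain /q/, aspirated /qʰ/, ejective —.
Gaps, from front to back: retroflex lacks aspirated (/ʈʰ/); uvular lacks ejective (/qʼ/).

/ʈʰ/, /qʼ/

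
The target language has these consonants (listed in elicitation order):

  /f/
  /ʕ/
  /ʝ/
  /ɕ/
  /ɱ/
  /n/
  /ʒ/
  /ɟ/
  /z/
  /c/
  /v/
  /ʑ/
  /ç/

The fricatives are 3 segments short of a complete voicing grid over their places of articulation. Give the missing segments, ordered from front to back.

/s/, /ʃ/, /ħ/

labiodental: voiceless /f/, voiced /v/.
alveolar: voiceless —, voiced /z/.
postalveolar: voiceless —, voiced /ʒ/.
alveolo-palatal: voiceless /ɕ/, voiced /ʑ/.
palatal: voiceless /ç/, voiced /ʝ/.
pharyngeal: voiceless —, voiced /ʕ/.
Gaps, from front to back: alveolar lacks voiceless (/s/); postalveolar lacks voiceless (/ʃ/); pharyngeal lacks voiceless (/ħ/).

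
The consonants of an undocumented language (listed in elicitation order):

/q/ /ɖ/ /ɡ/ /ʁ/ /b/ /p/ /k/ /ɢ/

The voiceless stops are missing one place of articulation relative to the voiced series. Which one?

retroflex

bilabial: voiceless /p/, voiced /b/.
retroflex: voiceless —, voiced /ɖ/.
velar: voiceless /k/, voiced /ɡ/.
uvular: voiceless /q/, voiced /ɢ/.
Every place of articulation has a voiceless member except retroflex, where /ʈ/ would be expected.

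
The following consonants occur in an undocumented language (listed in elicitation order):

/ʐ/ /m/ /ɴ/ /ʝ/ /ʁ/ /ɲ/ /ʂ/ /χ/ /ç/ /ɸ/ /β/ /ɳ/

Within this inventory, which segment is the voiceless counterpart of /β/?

/β/ is a voiced bilabial fricative.
The voiceless counterpart is a voiceless bilabial fricative — in this inventory, /ɸ/.

/ɸ/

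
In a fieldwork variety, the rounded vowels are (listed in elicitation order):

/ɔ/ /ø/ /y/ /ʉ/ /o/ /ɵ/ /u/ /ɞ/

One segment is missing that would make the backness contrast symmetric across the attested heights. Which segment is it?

Front: /y/ (high), /ø/ (high-mid).
Central: /ʉ/ (high), /ɵ/ (high-mid), /ɞ/ (low-mid).
Back: /u/ (high), /o/ (high-mid), /ɔ/ (low-mid).
The low-mid row has no front member, so the gap is the low-mid front rounded vowel /œ/.

/œ/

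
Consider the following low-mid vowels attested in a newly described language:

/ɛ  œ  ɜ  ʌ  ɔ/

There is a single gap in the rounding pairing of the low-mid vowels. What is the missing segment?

/ɞ/

backness          unrounded  rounded 
front             ɛ         œ       
central           ɜ         —       
back              ʌ         ɔ       
The central row has no rounded member, so the gap is the central rounded vowel /ɞ/.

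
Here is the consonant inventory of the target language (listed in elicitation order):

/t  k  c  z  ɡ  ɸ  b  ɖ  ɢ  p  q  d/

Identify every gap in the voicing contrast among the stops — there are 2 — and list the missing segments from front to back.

bilabial: voiceless /p/, voiced /b/.
alveolar: voiceless /t/, voiced /d/.
retroflex: voiceless —, voiced /ɖ/.
palatal: voiceless /c/, voiced —.
velar: voiceless /k/, voiced /ɡ/.
uvular: voiceless /q/, voiced /ɢ/.
Gaps, from front to back: retroflex lacks voiceless (/ʈ/); palatal lacks voiced (/ɟ/).

/ʈ/, /ɟ/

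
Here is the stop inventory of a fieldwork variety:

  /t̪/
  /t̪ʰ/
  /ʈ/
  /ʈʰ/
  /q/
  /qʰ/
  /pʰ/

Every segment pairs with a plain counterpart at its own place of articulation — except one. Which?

/pʰ/

Dental: /t̪/ ~ /t̪ʰ/
Retroflex: /ʈ/ ~ /ʈʰ/
Uvular: /q/ ~ /qʰ/
Bilabial: only /pʰ/ (aspirated); no plain partner.
So /pʰ/ is the unpaired segment.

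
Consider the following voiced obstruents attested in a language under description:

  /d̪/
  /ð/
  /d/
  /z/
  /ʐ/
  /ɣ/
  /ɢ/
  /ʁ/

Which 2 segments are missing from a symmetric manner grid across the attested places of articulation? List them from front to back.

Stop: /d̪/ (dental), /d/ (alveolar), /ɢ/ (uvular).
Fricative: /ð/ (dental), /z/ (alveolar), /ʐ/ (retroflex), /ɣ/ (velar), /ʁ/ (uvular).
Gaps, from front to back: retroflex lacks stop (/ɖ/); velar lacks stop (/ɡ/).

/ɖ/, /ɡ/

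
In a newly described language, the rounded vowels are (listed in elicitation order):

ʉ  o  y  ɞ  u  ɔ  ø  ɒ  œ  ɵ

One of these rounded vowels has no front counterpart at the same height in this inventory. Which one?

/ɒ/

High: /y/ ~ /ʉ/ ~ /u/
High-mid: /ø/ ~ /ɵ/ ~ /o/
Low-mid: /œ/ ~ /ɞ/ ~ /ɔ/
Low: only /ɒ/ (back); no front partner.
So /ɒ/ is the unpaired segment.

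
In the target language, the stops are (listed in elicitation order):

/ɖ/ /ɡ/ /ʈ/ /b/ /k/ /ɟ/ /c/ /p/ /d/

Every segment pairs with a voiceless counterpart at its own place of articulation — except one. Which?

/d/

Bilabial: /p/ ~ /b/
Retroflex: /ʈ/ ~ /ɖ/
Palatal: /c/ ~ /ɟ/
Velar: /k/ ~ /ɡ/
Alveolar: only /d/ (voiced); no voiceless partner.
So /d/ is the unpaired segment.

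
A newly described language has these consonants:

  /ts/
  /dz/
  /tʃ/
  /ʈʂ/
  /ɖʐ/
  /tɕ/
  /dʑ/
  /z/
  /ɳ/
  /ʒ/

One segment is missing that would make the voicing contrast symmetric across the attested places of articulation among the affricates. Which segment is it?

/dʒ/

alveolar: voiceless /ts/, voiced /dz/.
postalveolar: voiceless /tʃ/, voiced —.
retroflex: voiceless /ʈʂ/, voiced /ɖʐ/.
alveolo-palatal: voiceless /tɕ/, voiced /dʑ/.
The postalveolar row has no voiced member, so the gap is the voiced postalveolar affricate /dʒ/.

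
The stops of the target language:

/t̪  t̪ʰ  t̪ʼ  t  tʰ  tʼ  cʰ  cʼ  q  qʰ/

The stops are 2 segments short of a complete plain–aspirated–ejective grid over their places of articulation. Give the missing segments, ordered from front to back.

place of articulation  plain     aspirated  ejective
dental            t̪        t̪ʰ       t̪ʼ     
alveolar          t         tʰ        tʼ      
palatal           —         cʰ        cʼ      
uvular            q         qʰ        —       
Gaps, from front to back: palatal lacks plain (/c/); uvular lacks ejective (/qʼ/).

/c/, /qʼ/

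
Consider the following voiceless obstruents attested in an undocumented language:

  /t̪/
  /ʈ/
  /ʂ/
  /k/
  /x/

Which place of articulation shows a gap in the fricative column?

place of articulation  stop      fricative
dental            t̪        —       
retroflex         ʈ         ʂ       
velar             k         x       
Every place of articulation has a fricative member except dental, where /θ/ would be expected.

dental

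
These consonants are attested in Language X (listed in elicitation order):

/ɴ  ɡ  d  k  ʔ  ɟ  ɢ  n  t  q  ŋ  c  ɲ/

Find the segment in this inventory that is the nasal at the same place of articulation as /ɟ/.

/ɲ/

/ɟ/ is a voiced palatal stop.
The nasal at the same place is a palatal nasal — in this inventory, /ɲ/.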